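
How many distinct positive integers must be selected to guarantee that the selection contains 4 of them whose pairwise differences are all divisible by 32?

97

Integers whose pairwise differences are multiples of 32 are exactly those sharing a remainder mod 32. The 32 residue classes mod 32 are the pigeonholes.
With 96 integers one could put 3 in each residue class and have no class reach 4.
The 97th integer pushes some class to 4, so 32·3 + 1 = 97.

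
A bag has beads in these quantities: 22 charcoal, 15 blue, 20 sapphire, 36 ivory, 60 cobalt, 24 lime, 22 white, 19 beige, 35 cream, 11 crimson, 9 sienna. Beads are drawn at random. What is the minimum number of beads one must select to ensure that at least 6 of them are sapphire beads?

In the worst case for collecting sapphire beads, every non-sapphire bead comes out first.
There are 22 + 15 + 36 + 60 + 24 + 22 + 19 + 35 + 11 + 9 = 253 non-sapphire beads altogether.
After those, each further bead must be sapphire, so 253 + 6 = 259 draws guarantee 6 sapphire beads.

259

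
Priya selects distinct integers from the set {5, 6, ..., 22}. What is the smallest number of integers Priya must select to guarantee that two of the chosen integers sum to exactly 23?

Group the elements by complementary pair {x, 23−x}: {5,18}, {6,17}, {7,16}, …, giving 7 two-element pairs and 4 integers whose partner 23−x falls outside [5,22].
Treating each of those 11 groups as a pigeonhole, one can pick one integer per group — 11 integers — with no two summing to 23.
The 12th integer lands in an occupied pair, forcing a sum of 23.

12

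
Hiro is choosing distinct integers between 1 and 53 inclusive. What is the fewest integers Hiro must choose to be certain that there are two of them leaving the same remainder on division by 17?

Pigeonhole: the 17 residue classes mod 17 are the pigeonholes.
With 17 integers one could put 1 in each residue class and have no class reach 2.
The 18th integer pushes some class to 2, so 17·1 + 1 = 18.

18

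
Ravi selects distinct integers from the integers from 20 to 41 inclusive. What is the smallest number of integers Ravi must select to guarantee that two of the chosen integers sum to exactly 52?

Two chosen integers sum to 52 exactly when both halves of some pair {x, 52−x} with 20 ≤ x ≤ 52−x ≤ 32 are chosen — 6 such pairs.
The remaining 10 elements (those with no distinct partner in range) can never complete a 52-sum, so the worst case takes all of them and one from each pair: 10 + 6 = 16.
By pigeonhole, the 17th integer has to be the second member of some pair, so 16 + 1 = 17.

17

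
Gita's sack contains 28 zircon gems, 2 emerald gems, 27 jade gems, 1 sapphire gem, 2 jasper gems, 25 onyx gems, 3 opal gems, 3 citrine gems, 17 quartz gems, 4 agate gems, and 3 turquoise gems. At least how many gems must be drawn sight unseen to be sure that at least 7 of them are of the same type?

43

The 11 types are the holes; the gems drawn are the pigeons.
To avoid 7 of any one type, the worst case takes at most 6 of each type, or every gem of a type that has fewer than 6.
That gives 6 + 2 + 6 + 1 + 2 + 6 + 3 + 3 + 6 + 4 + 3 = 42 gems with no type reaching 7.
The next gem forces some type to 7, so 42 + 1 = 43.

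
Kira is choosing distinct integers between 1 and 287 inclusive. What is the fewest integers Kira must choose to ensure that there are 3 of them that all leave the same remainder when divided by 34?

69

The 34 residue classes mod 34 are the pigeonholes.
With 68 integers one could put 2 in each residue class and have no class reach 3.
The 69th integer pushes some class to 3, so 34·2 + 1 = 69.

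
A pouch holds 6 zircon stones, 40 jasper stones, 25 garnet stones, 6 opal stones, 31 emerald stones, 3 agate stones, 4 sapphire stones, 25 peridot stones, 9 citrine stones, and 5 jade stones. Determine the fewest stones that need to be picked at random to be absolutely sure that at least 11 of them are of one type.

74

An adversary could hand out at most 10 stones per type (6 types run out sooner): 6 + 10 + 10 + 6 + 10 + 3 + 4 + 10 + 9 + 5 = 73 stones and still no type has 11.
By the pigeonhole principle, one more stone lands in a type already at 10, so 74 draws are enough and 73 are not.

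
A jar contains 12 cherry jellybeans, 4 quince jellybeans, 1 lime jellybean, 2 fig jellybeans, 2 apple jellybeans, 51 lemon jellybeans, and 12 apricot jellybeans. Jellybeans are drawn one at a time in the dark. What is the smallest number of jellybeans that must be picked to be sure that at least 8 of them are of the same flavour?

31

An adversary could hand out at most 7 jellybeans per flavour (4 flavours run out sooner): 7 + 4 + 1 + 2 + 2 + 7 + 7 = 30 jellybeans and still no flavour has 8.
One more jellybean lands in a flavour already at 7, so 31 draws are enough and 30 are not.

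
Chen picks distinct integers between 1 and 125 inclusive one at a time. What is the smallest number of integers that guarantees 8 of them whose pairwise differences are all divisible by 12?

85

Integers whose pairwise differences are multiples of 12 are exactly those sharing a remainder mod 12. The 12 residue classes mod 12 are the pigeonholes.
With 84 integers one could put 7 in each residue class and have no class reach 8.
The 85th integer pushes some class to 8, so 12·7 + 1 = 85.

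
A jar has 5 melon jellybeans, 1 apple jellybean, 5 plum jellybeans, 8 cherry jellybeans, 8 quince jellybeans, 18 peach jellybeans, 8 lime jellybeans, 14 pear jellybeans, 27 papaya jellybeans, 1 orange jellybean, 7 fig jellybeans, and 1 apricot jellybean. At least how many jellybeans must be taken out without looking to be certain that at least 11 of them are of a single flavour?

75

By pigeonhole, put each drawn jellybean into a box by flavour. The largest draw with every box below 11 takes min(count, 10) from each flavour; flavours with fewer than 10 contribute all they have.
Σ min(cᵢ, 10) = 5 + 1 + 5 + 8 + 8 + 10 + 8 + 10 + 10 + 1 + 7 + 1 = 74.
Draw number 74 + 1 = 75 must push one box to 11.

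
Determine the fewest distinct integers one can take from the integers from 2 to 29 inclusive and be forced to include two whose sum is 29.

A set avoiding the sum 29 can contain at most one of each pair {x, 29−x}, plus the 2 elements whose complement lies outside the range.
The integers 15, …, 29 (15 of them) are such a set: any two sum to at least 15+16 = 31 > 29.
Any 16th integer completes one of the 13 pairs, so 16 choices force a sum of 29.

16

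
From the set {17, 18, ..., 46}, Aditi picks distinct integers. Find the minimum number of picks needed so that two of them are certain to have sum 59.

18

A set avoiding the sum 59 can contain at most one of each pair {x, 59−x}, plus the 4 elements whose complement lies outside the range.
The integers 30, …, 46 (17 of them) are such a set: any two sum to at least 30+31 = 61 > 59.
Any 18th integer completes one of the 13 pairs, so 18 choices force a sum of 59.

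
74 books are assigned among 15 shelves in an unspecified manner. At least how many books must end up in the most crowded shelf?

By pigeonhole, the 15 shelves are the holes and the 74 books are the pigeons.
If every shelf held at most 4 books, the total would be at most 15 × 4 = 60, which is less than 74.
So some shelf holds at least ⌈74/15⌉ = 5 books.

5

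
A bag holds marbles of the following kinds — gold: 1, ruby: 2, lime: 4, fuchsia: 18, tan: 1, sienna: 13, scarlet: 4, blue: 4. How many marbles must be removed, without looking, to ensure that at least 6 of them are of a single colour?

27

By the pigeonhole principle, the 8 colours are the holes; the marbles drawn are the pigeons.
To avoid 6 of any one colour, the worst case takes at most 5 of each colour, or every marble of a colour that has fewer than 5.
That gives 1 + 2 + 4 + 5 + 1 + 5 + 4 + 4 = 26 marbles with no colour reaching 6.
The next marble forces some colour to 6, so 26 + 1 = 27.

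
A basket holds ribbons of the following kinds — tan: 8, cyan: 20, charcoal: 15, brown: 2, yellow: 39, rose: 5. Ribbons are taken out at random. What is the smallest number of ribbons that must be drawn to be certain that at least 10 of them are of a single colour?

An adversary could hand out at most 9 ribbons per colour (tan, brown, rose run out sooner): 8 + 9 + 9 + 2 + 9 + 5 = 42 ribbons and still no colour has 10.
One more ribbon lands in a colour already at 9, so 43 draws are enough and 42 are not.

43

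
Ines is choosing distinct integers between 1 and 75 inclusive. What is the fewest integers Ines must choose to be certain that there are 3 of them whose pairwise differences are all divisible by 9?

19

Integers whose pairwise differences are multiples of 9 are exactly those sharing a remainder mod 9. By the pigeonhole principle, the 9 residue classes mod 9 are the pigeonholes.
With 18 integers one could put 2 in each residue class and have no class reach 3.
The 19th integer pushes some class to 3, so 9·2 + 1 = 19.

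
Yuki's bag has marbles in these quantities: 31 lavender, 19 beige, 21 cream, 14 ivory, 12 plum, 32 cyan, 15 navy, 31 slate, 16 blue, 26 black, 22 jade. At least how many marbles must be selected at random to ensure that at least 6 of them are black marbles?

In the worst case for collecting black marbles, every non-black marble comes out first.
There are 31 + 19 + 21 + 14 + 12 + 32 + 15 + 31 + 16 + 22 = 213 non-black marbles altogether.
After those, each further marble must be black, so 213 + 6 = 219 draws guarantee 6 black marbles.

219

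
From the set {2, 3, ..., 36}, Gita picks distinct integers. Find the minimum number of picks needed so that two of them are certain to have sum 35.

Group the elements by complementary pair {x, 35−x}: {2,33}, {3,32}, {4,31}, …, giving 16 two-element pairs and 3 integers whose partner 35−x falls outside [2,36].
Treating each of those 19 groups as a pigeonhole, one can pick one integer per group — 19 integers — with no two summing to 35.
The 20th integer lands in an occupied pair, forcing a sum of 35.

20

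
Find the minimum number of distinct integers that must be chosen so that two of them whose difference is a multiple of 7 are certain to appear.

8

Integers whose pairwise differences are multiples of 7 are exactly those sharing a remainder mod 7. By pigeonhole, the 7 residue classes mod 7 are the pigeonholes.
With 7 integers one could put 1 in each residue class and have no class reach 2.
The 8th integer pushes some class to 2, so 7·1 + 1 = 8.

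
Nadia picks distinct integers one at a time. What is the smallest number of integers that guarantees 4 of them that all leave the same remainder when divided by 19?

58

Pigeonhole: the 19 residue classes mod 19 are the pigeonholes.
With 57 integers one could put 3 in each residue class and have no class reach 4.
The 58th integer pushes some class to 4, so 19·3 + 1 = 58.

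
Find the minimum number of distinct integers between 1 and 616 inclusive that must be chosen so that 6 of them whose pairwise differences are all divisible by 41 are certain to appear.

Integers whose pairwise differences are multiples of 41 are exactly those sharing a remainder mod 41. The 41 residue classes mod 41 are the pigeonholes.
With 205 integers one could put 5 in each residue class and have no class reach 6.
The 206th integer pushes some class to 6, so 41·5 + 1 = 206.

206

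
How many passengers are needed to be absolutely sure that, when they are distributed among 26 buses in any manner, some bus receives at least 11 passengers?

With 260 passengers one could put exactly 10 in each of the 26 buses, and no bus would reach 11.
By pigeonhole, one more passenger must land in a bus that already has 10, giving it 11.
So 26 × 10 + 1 = 261 passengers are required.

261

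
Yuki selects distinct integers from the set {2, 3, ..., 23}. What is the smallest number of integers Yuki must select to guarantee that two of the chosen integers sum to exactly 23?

13

Group the elements by complementary pair {x, 23−x}: {2,21}, {3,20}, {4,19}, …, giving 10 two-element pairs and 2 integers whose partner 23−x falls outside [2,23].
By pigeonhole, treating each of those 12 groups as a pigeonhole, one can pick one integer per group — 12 integers — with no two summing to 23.
The 13th integer lands in an occupied pair, forcing a sum of 23.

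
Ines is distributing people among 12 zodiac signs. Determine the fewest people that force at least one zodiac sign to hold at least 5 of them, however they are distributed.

49

With 48 people one could put exactly 4 in each of the 12 zodiac signs, and no zodiac sign would reach 5.
Pigeonhole: one more person must land in a zodiac sign that already has 4, giving it 5.
So 12 × 4 + 1 = 49 people are required.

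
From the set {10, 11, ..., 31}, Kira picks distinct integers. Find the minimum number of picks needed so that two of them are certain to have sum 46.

15

Group the elements by complementary pair {x, 46−x}: {15,31}, {16,30}, {17,29}, …, giving 8 two-element pairs, the single value 23 (it cannot pair with itself since the integers are distinct), and 5 integers whose partner 46−x falls outside [10,31].
Pigeonhole: treating each of those 14 groups as a pigeonhole, one can pick one integer per group — 14 integers — with no two summing to 46.
The 15th integer lands in an occupied pair, forcing a sum of 46.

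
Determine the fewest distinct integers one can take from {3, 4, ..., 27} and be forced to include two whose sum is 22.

18

Group the elements by complementary pair {x, 22−x}: {3,19}, {4,18}, {5,17}, …, giving 8 two-element pairs; the single value 11 (it cannot pair with itself since the integers are distinct); and 8 integers whose partner 22−x falls outside [3,27].
By the pigeonhole principle, treating each of those 17 groups as a pigeonhole, one can pick one integer per group — 17 integers — with no two summing to 22.
The 18th integer lands in an occupied pair, forcing a sum of 22.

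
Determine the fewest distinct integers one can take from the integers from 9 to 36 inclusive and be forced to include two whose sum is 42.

17

Group the elements by complementary pair {x, 42−x}: {9,33}, {10,32}, {11,31}, …, giving 12 two-element pairs; the single value 21 (it cannot pair with itself since the integers are distinct); and 3 integers whose partner 42−x falls outside [9,36].
Treating each of those 16 groups as a pigeonhole, one can pick one integer per group — 16 integers — with no two summing to 42.
The 17th integer lands in an occupied pair, forcing a sum of 42.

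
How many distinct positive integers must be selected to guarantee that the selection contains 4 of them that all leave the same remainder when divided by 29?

88

The 29 residue classes mod 29 are the pigeonholes.
With 87 integers one could put 3 in each residue class and have no class reach 4.
The 88th integer pushes some class to 4, so 29·3 + 1 = 88.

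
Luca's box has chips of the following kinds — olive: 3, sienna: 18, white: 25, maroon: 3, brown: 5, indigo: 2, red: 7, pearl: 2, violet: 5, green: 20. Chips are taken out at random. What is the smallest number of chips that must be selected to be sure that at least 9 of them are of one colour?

An adversary could hand out at most 8 chips per colour (7 colours run out sooner): 3 + 8 + 8 + 3 + 5 + 2 + 7 + 2 + 5 + 8 = 51 chips and still no colour has 9.
One more chip lands in a colour already at 8, so 52 draws are enough and 51 are not.

52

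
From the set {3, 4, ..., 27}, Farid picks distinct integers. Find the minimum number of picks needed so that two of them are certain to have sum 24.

17

Two chosen integers sum to 24 exactly when both halves of some pair {x, 24−x} with 3 ≤ x ≤ 24−x ≤ 21 are chosen — 9 such pairs.
The remaining 7 elements (those with no distinct partner in range) can never complete a 24-sum, so the worst case takes all of them and one from each pair: 7 + 9 = 16.
The 17th integer has to be the second member of some pair, so 16 + 1 = 17.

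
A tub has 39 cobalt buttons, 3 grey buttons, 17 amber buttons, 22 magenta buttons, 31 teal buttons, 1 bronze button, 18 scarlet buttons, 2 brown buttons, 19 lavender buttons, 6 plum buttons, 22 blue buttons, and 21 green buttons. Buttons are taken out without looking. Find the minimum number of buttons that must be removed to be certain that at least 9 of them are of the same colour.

Put each drawn button into a box by colour. The largest draw with every box below 9 takes min(count, 8) from each colour; colours with fewer than 8 contribute all they have.
Σ min(cᵢ, 8) = 8 + 3 + 8 + 8 + 8 + 1 + 8 + 2 + 8 + 6 + 8 + 8 = 76.
Draw number 76 + 1 = 77 must push one box to 9.

77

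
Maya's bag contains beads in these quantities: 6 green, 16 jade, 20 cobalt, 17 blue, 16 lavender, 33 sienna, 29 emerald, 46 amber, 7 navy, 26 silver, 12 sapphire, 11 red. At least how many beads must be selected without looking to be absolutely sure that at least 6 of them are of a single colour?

61

By the pigeonhole principle, the 12 colours are the holes; the beads drawn are the pigeons.
To avoid 6 of any one colour, the worst case takes at most 5 of each colour.
That gives 5 + 5 + 5 + 5 + 5 + 5 + 5 + 5 + 5 + 5 + 5 + 5 = 60 beads with no colour reaching 6.
The next bead forces some colour to 6, so 60 + 1 = 61.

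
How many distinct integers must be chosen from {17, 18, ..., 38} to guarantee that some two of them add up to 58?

14

Group the elements by complementary pair {x, 58−x}: {20,38}, {21,37}, {22,36}, …, giving 9 two-element pairs, the single value 29 (it cannot pair with itself since the integers are distinct), and 3 integers whose partner 58−x falls outside [17,38].
By the pigeonhole principle, treating each of those 13 groups as a pigeonhole, one can pick one integer per group — 13 integers — with no two summing to 58.
The 14th integer lands in an occupied pair, forcing a sum of 58.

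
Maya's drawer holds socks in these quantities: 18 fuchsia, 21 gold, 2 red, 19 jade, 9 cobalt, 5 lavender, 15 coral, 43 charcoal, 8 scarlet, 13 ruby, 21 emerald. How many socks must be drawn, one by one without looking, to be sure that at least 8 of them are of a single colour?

By pigeonhole, put each drawn sock into a box by colour. The largest draw with every box below 8 takes min(count, 7) from each colour; colours with fewer than 7 contribute all they have.
Σ min(cᵢ, 7) = 7 + 7 + 2 + 7 + 7 + 5 + 7 + 7 + 7 + 7 + 7 = 70.
Draw number 70 + 1 = 71 must push one box to 8.

71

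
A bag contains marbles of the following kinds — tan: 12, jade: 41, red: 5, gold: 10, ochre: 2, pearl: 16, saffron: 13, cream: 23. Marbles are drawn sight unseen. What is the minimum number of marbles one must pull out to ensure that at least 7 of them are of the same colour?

44

The 8 colours are the holes; the marbles drawn are the pigeons.
To avoid 7 of any one colour, the worst case takes at most 6 of each colour, or every marble of a colour that has fewer than 6.
That gives 6 + 6 + 5 + 6 + 2 + 6 + 6 + 6 = 43 marbles with no colour reaching 7.
The next marble forces some colour to 7, so 43 + 1 = 44.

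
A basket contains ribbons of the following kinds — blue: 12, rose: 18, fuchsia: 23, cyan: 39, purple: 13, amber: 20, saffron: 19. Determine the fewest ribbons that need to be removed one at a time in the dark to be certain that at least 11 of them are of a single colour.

The 7 colours are the holes; the ribbons drawn are the pigeons.
To avoid 11 of any one colour, the worst case takes at most 10 of each colour.
That gives 10 + 10 + 10 + 10 + 10 + 10 + 10 = 70 ribbons with no colour reaching 11.
The next ribbon forces some colour to 11, so 70 + 1 = 71.

71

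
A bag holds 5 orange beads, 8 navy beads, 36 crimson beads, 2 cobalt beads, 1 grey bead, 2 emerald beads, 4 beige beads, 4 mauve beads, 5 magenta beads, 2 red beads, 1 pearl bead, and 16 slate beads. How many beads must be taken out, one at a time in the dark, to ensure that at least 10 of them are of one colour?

An adversary could hand out at most 9 beads per colour (10 colours run out sooner): 5 + 8 + 9 + 2 + 1 + 2 + 4 + 4 + 5 + 2 + 1 + 9 = 52 beads and still no colour has 10.
Pigeonhole: one more bead lands in a colour already at 9, so 53 draws are enough and 52 are not.

53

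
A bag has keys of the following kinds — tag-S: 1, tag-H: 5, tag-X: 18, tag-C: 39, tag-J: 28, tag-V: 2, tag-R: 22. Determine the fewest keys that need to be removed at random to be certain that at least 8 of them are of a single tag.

Pigeonhole: put each drawn key into a box by tag. The largest draw with every box below 8 takes min(count, 7) from each tag; tags with fewer than 7 contribute all they have.
Σ min(cᵢ, 7) = 1 + 5 + 7 + 7 + 7 + 2 + 7 = 36.
Draw number 36 + 1 = 37 must push one box to 8.

37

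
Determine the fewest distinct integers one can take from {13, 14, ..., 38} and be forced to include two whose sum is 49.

15

A set avoiding the sum 49 can contain at most one of each pair {x, 49−x}, plus the 2 elements whose complement lies outside the range.
The integers 25, …, 38 (14 of them) are such a set: any two sum to at least 25+26 = 51 > 49.
By the pigeonhole principle, any 15th integer completes one of the 12 pairs, so 15 choices force a sum of 49.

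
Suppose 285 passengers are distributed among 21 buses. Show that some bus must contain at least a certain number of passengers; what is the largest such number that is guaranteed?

By the pigeonhole principle, the 21 buses are the holes and the 285 passengers are the pigeons.
If every bus held at most 13 passengers, the total would be at most 21 × 13 = 273, which is less than 285.
So some bus holds at least ⌈285/21⌉ = 14 passengers.

14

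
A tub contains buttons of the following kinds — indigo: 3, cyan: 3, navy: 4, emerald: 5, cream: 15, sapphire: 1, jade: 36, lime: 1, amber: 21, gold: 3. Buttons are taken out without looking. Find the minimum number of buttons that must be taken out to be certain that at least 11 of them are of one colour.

An adversary could hand out at most 10 buttons per colour (7 colours run out sooner): 3 + 3 + 4 + 5 + 10 + 1 + 10 + 1 + 10 + 3 = 50 buttons and still no colour has 11.
One more button lands in a colour already at 10, so 51 draws are enough and 50 are not.

51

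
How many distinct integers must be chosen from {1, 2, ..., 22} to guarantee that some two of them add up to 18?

Two chosen integers sum to 18 exactly when both halves of some pair {x, 18−x} with 1 ≤ x ≤ 18−x ≤ 17 are chosen — 8 such pairs.
The remaining 6 elements (those with no distinct partner in range) can never complete a 18-sum, so the worst case takes all of them and one from each pair: 6 + 8 = 14.
The 15th integer has to be the second member of some pair, so 14 + 1 = 15.

15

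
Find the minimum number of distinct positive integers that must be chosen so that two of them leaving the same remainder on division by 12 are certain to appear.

The 12 residue classes mod 12 are the pigeonholes.
With 12 integers one could put 1 in each residue class and have no class reach 2.
The 13th integer pushes some class to 2, so 12·1 + 1 = 13.

13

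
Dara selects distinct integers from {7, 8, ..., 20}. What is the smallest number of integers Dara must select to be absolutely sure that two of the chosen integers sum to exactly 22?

11

A set avoiding the sum 22 can contain at most one of each pair {x, 22−x}, plus the 6 elements whose complement lies outside the range or equal to its own complement.
The integers 11, …, 20 (10 of them) are such a set: any two sum to at least 11+12 = 23 > 22.
Any 11th integer completes one of the 4 pairs, so 11 choices force a sum of 22.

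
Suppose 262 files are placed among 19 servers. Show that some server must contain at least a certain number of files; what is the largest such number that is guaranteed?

By pigeonhole, the 19 servers are the holes and the 262 files are the pigeons.
If every server held at most 13 files, the total would be at most 19 × 13 = 247, which is less than 262.
So some server holds at least ⌈262/19⌉ = 14 files.

14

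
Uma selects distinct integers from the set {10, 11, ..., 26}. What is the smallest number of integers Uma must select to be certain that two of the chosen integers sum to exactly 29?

13

A set avoiding the sum 29 can contain at most one of each pair {x, 29−x}, plus the 7 elements whose complement lies outside the range.
The integers 15, …, 26 (12 of them) are such a set: any two sum to at least 15+16 = 31 > 29.
Any 13th integer completes one of the 5 pairs, so 13 choices force a sum of 29.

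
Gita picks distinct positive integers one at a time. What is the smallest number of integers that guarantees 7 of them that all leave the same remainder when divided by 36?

The 36 residue classes mod 36 are the pigeonholes.
With 216 integers one could put 6 in each residue class and have no class reach 7.
The 217th integer pushes some class to 7, so 36·6 + 1 = 217.

217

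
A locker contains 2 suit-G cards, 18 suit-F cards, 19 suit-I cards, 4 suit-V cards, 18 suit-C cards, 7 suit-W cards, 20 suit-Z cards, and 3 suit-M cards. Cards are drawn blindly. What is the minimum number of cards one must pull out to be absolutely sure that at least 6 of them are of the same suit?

An adversary could hand out at most 5 cards per suit (suit-G, suit-V, suit-M run out sooner): 2 + 5 + 5 + 4 + 5 + 5 + 5 + 3 = 34 cards and still no suit has 6.
By the pigeonhole principle, one more card lands in a suit already at 5, so 35 draws are enough and 34 are not.

35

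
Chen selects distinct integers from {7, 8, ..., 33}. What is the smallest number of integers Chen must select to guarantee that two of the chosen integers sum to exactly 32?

19

Two chosen integers sum to 32 exactly when both halves of some pair {x, 32−x} with 7 ≤ x ≤ 32−x ≤ 25 are chosen — 9 such pairs.
The remaining 9 elements (those with no distinct partner in range) can never complete a 32-sum, so the worst case takes all of them and one from each pair: 9 + 9 = 18.
Pigeonhole: the 19th integer has to be the second member of some pair, so 18 + 1 = 19.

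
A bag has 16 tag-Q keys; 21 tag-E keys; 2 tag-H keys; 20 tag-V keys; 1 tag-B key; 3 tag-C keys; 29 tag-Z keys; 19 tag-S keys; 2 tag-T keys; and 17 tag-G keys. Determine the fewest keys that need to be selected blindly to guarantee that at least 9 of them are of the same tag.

57

By the pigeonhole principle, the 10 tags are the holes; the keys drawn are the pigeons.
To avoid 9 of any one tag, the worst case takes at most 8 of each tag, or every key of a tag that has fewer than 8.
That gives 8 + 8 + 2 + 8 + 1 + 3 + 8 + 8 + 2 + 8 = 56 keys with no tag reaching 9.
The next key forces some tag to 9, so 56 + 1 = 57.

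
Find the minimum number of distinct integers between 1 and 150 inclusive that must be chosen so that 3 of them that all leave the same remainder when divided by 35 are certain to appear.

71

By the pigeonhole principle, the 35 residue classes mod 35 are the pigeonholes.
With 70 integers one could put 2 in each residue class and have no class reach 3.
The 71st integer pushes some class to 3, so 35·2 + 1 = 71.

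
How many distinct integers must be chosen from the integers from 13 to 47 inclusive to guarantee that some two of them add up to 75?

Group the elements by complementary pair {x, 75−x}: {28,47}, {29,46}, {30,45}, …, giving 10 two-element pairs and 15 integers whose partner 75−x falls outside [13,47].
By pigeonhole, treating each of those 25 groups as a pigeonhole, one can pick one integer per group — 25 integers — with no two summing to 75.
The 26th integer lands in an occupied pair, forcing a sum of 75.

26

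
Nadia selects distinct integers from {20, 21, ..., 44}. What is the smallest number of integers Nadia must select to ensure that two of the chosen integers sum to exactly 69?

A set avoiding the sum 69 can contain at most one of each pair {x, 69−x}, plus the 5 elements whose complement lies outside the range.
The integers 20, …, 34 (15 of them) are such a set: any two sum to at least 20+21 = 41 and at most 33+34 = 67 < 69.
By pigeonhole, any 16th integer completes one of the 10 pairs, so 16 choices force a sum of 69.

16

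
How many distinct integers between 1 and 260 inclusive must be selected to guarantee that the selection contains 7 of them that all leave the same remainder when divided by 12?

73

Pigeonhole: the 12 residue classes mod 12 are the pigeonholes.
With 72 integers one could put 6 in each residue class and have no class reach 7.
The 73rd integer pushes some class to 7, so 12·6 + 1 = 73.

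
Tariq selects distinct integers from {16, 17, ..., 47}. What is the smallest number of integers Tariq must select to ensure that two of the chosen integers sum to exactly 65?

Two chosen integers sum to 65 exactly when both halves of some pair {x, 65−x} with 18 ≤ x ≤ 65−x ≤ 47 are chosen — 15 such pairs.
The remaining 2 elements (those with no distinct partner in range) can never complete a 65-sum, so the worst case takes all of them and one from each pair: 2 + 15 = 17.
Pigeonhole: the 18th integer has to be the second member of some pair, so 17 + 1 = 18.

18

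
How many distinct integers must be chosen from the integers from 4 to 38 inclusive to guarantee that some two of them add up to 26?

Group the elements by complementary pair {x, 26−x}: {4,22}, {5,21}, {6,20}, …, giving 9 two-element pairs; the single value 13 (it cannot pair with itself since the integers are distinct); and 16 integers whose partner 26−x falls outside [4,38].
Pigeonhole: treating each of those 26 groups as a pigeonhole, one can pick one integer per group — 26 integers — with no two summing to 26.
The 27th integer lands in an occupied pair, forcing a sum of 26.

27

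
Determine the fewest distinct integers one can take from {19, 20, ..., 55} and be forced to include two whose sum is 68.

Group the elements by complementary pair {x, 68−x}: {19,49}, {20,48}, {21,47}, …, giving 15 two-element pairs, the single value 34 (it cannot pair with itself since the integers are distinct), and 6 integers whose partner 68−x falls outside [19,55].
Treating each of those 22 groups as a pigeonhole, one can pick one integer per group — 22 integers — with no two summing to 68.
The 23rd integer lands in an occupied pair, forcing a sum of 68.

23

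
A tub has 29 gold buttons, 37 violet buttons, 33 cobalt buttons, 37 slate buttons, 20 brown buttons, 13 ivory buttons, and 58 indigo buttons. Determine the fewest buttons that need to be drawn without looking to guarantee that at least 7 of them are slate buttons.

In the worst case for collecting slate buttons, every non-slate button comes out first.
There are 29 + 37 + 33 + 20 + 13 + 58 = 190 non-slate buttons altogether.
After those, each further button must be slate, so 190 + 7 = 197 draws guarantee 7 slate buttons.

197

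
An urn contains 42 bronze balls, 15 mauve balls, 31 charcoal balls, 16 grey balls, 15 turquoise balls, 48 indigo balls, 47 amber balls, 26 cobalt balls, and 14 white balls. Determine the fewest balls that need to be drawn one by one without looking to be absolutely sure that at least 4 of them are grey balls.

In the worst case for collecting grey balls, every non-grey ball comes out first.
There are 42 + 15 + 31 + 15 + 48 + 47 + 26 + 14 = 238 non-grey balls altogether.
After those, each further ball must be grey, so 238 + 4 = 242 draws guarantee 4 grey balls.

242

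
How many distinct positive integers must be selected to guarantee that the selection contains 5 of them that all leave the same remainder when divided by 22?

89

By pigeonhole, the 22 residue classes mod 22 are the pigeonholes.
With 88 integers one could put 4 in each residue class and have no class reach 5.
The 89th integer pushes some class to 5, so 22·4 + 1 = 89.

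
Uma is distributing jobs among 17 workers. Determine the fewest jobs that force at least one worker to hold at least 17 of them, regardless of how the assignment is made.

273

With 272 jobs one could put exactly 16 in each of the 17 workers, and no worker would reach 17.
One more job must land in a worker that already has 16, giving it 17.
So 17 × 16 + 1 = 273 jobs are required.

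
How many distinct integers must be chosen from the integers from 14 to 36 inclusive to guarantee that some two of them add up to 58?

Two chosen integers sum to 58 exactly when both halves of some pair {x, 58−x} with 22 ≤ x ≤ 58−x ≤ 36 are chosen — 7 such pairs.
The remaining 9 elements (those with no distinct partner in range) can never complete a 58-sum, so the worst case takes all of them and one from each pair: 9 + 7 = 16.
The 17th integer has to be the second member of some pair, so 16 + 1 = 17.

17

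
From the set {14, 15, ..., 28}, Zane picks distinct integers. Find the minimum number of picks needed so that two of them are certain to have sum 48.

A set avoiding the sum 48 can contain at most one of each pair {x, 48−x}, plus the 7 elements whose complement lies outside the range or equal to its own complement.
The integers 14, …, 24 (11 of them) are such a set: any two sum to at least 14+15 = 29 and at most 23+24 = 47 < 48.
By the pigeonhole principle, any 12th integer completes one of the 4 pairs, so 12 choices force a sum of 48.

12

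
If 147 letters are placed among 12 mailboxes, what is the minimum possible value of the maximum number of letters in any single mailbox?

By the pigeonhole principle, the 12 mailboxes are the holes and the 147 letters are the pigeons.
If every mailbox held at most 12 letters, the total would be at most 12 × 12 = 144, which is less than 147.
So some mailbox holds at least ⌈147/12⌉ = 13 letters.

13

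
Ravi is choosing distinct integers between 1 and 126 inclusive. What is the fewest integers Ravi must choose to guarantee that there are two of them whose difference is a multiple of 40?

41

Integers whose pairwise differences are multiples of 40 are exactly those sharing a remainder mod 40. The 40 residue classes mod 40 are the pigeonholes.
With 40 integers one could put 1 in each residue class and have no class reach 2.
The 41st integer pushes some class to 2, so 40·1 + 1 = 41.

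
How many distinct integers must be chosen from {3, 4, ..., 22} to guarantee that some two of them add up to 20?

14

Group the elements by complementary pair {x, 20−x}: {3,17}, {4,16}, {5,15}, …, giving 7 two-element pairs, the single value 10 (it cannot pair with itself since the integers are distinct), and 5 integers whose partner 20−x falls outside [3,22].
By the pigeonhole principle, treating each of those 13 groups as a pigeonhole, one can pick one integer per group — 13 integers — with no two summing to 20.
The 14th integer lands in an occupied pair, forcing a sum of 20.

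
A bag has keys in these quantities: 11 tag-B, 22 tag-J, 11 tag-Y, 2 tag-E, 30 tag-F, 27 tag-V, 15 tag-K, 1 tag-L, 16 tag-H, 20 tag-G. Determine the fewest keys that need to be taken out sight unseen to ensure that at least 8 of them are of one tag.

An adversary could hand out at most 7 keys per tag (tag-E, tag-L run out sooner): 7 + 7 + 7 + 2 + 7 + 7 + 7 + 1 + 7 + 7 = 59 keys and still no tag has 8.
By pigeonhole, one more key lands in a tag already at 7, so 60 draws are enough and 59 are not.

60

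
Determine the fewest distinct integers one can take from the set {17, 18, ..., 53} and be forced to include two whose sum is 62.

Two chosen integers sum to 62 exactly when both halves of some pair {x, 62−x} with 17 ≤ x ≤ 62−x ≤ 45 are chosen — 14 such pairs.
The remaining 9 elements (those with no distinct partner in range) can never complete a 62-sum, so the worst case takes all of them and one from each pair: 9 + 14 = 23.
By the pigeonhole principle, the 24th integer has to be the second member of some pair, so 23 + 1 = 24.

24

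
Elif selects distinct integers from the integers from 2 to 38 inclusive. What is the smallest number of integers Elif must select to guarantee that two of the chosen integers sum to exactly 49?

24

A set avoiding the sum 49 can contain at most one of each pair {x, 49−x}, plus the 9 elements whose complement lies outside the range.
The integers 2, …, 24 (23 of them) are such a set: any two sum to at least 2+3 = 5 and at most 23+24 = 47 < 49.
Pigeonhole: any 24th integer completes one of the 14 pairs, so 24 choices force a sum of 49.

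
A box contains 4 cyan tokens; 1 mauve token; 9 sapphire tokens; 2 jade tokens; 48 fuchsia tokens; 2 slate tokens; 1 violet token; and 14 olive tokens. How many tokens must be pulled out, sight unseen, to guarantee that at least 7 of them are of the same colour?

29

An adversary could hand out at most 6 tokens per colour (5 colours run out sooner): 4 + 1 + 6 + 2 + 6 + 2 + 1 + 6 = 28 tokens and still no colour has 7.
By the pigeonhole principle, one more token lands in a colour already at 6, so 29 draws are enough and 28 are not.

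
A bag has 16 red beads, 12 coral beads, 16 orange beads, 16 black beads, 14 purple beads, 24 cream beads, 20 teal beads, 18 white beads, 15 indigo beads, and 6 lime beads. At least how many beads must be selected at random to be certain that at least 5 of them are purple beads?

In the worst case for collecting purple beads, every non-purple bead comes out first.
There are 16 + 12 + 16 + 16 + 24 + 20 + 18 + 15 + 6 = 143 non-purple beads altogether.
After those, each further bead must be purple, so 143 + 5 = 148 draws guarantee 5 purple beads.

148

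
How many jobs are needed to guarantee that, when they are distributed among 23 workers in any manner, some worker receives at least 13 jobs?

With 276 jobs one could put exactly 12 in each of the 23 workers, and no worker would reach 13.
One more job must land in a worker that already has 12, giving it 13.
So 23 × 12 + 1 = 277 jobs are required.

277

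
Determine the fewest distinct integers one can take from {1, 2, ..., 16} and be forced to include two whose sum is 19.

Two chosen integers sum to 19 exactly when both halves of some pair {x, 19−x} with 3 ≤ x ≤ 19−x ≤ 16 are chosen — 7 such pairs.
The remaining 2 elements (those with no distinct partner in range) can never complete a 19-sum, so the worst case takes all of them and one from each pair: 2 + 7 = 9.
By pigeonhole, the 10th integer has to be the second member of some pair, so 9 + 1 = 10.

10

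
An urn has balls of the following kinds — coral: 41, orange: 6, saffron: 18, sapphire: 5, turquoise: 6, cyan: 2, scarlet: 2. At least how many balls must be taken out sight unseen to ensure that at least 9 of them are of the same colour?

38

An adversary could hand out at most 8 balls per colour (5 colours run out sooner): 8 + 6 + 8 + 5 + 6 + 2 + 2 = 37 balls and still no colour has 9.
One more ball lands in a colour already at 8, so 38 draws are enough and 37 are not.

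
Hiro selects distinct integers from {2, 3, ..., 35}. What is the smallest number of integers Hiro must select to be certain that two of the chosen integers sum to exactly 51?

A set avoiding the sum 51 can contain at most one of each pair {x, 51−x}, plus the 14 elements whose complement lies outside the range.
The integers 2, …, 25 (24 of them) are such a set: any two sum to at least 2+3 = 5 and at most 24+25 = 49 < 51.
Any 25th integer completes one of the 10 pairs, so 25 choices force a sum of 51.

25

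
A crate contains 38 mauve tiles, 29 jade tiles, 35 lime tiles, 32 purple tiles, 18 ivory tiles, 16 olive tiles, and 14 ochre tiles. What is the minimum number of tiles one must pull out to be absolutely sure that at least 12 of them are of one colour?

By pigeonhole, put each drawn tile into a box by colour. The largest draw with every box below 12 takes min(count, 11) from each colour.
Σ min(cᵢ, 11) = 11 + 11 + 11 + 11 + 11 + 11 + 11 = 77.
Draw number 77 + 1 = 78 must push one box to 12.

78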